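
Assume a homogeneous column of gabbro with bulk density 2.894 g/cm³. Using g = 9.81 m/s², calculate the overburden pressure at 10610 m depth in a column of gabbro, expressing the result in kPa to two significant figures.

300000 kPa

gabbro: 2894 kg/m³ × 9.81 m/s² × 10610 m = 3.012×10^8 Pa = 3.012×10^5 kPa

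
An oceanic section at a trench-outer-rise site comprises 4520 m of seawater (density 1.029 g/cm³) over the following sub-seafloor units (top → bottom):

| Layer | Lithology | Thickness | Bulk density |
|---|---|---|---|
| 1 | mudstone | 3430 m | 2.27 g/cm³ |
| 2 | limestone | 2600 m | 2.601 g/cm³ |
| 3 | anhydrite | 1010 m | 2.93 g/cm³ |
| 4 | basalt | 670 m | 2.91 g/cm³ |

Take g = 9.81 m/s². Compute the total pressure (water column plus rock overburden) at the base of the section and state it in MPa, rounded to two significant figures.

seawater: 1029 kg/m³ × 9.81 m/s² × 4520 m = 4.563×10^7 Pa = 45.63 MPa
mudstone: 2270 kg/m³ × 9.81 m/s² × 3430 m = 7.638×10^7 Pa = 76.38 MPa
limestone: 2601 kg/m³ × 9.81 m/s² × 2600 m = 6.634×10^7 Pa = 66.34 MPa
anhydrite: 2930 kg/m³ × 9.81 m/s² × 1010 m = 2.903×10^7 Pa = 29.03 MPa
basalt: 2910 kg/m³ × 9.81 m/s² × 670 m = 1.913×10^7 Pa = 19.13 MPa
Total = 45.63 + 76.38 + 66.34 + 29.03 + 19.13 = 236.51 MPa

240 MPa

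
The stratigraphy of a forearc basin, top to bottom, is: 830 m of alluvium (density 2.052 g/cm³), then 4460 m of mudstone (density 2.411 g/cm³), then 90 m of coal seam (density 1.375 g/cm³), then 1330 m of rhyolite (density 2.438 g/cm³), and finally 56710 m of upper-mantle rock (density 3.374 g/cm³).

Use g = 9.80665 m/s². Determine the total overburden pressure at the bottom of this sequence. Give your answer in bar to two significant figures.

alluvium: 2052 kg/m³ × 9.80665 m/s² × 830 m = 1.670×10^7 Pa = 167.0 bar
mudstone: 2411 kg/m³ × 9.80665 m/s² × 4460 m = 1.055×10^8 Pa = 1055 bar
coal seam: 1375 kg/m³ × 9.80665 m/s² × 90 m = 1.214×10^6 Pa = 12.14 bar
rhyolite: 2438 kg/m³ × 9.80665 m/s² × 1330 m = 3.180×10^7 Pa = 318.0 bar
upper-mantle rock: 3374 kg/m³ × 9.80665 m/s² × 56710 m = 1.876×10^9 Pa = 18764 bar
Total = 167.0 + 1055 + 12.14 + 318.0 + 18764 = 20316 bar

20000 bar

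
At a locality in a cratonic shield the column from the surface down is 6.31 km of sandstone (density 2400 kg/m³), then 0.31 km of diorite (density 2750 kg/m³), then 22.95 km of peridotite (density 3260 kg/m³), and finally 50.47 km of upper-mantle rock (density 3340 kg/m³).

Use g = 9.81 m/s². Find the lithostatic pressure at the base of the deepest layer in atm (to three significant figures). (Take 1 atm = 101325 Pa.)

25100 atm

sandstone: 2400 kg/m³ × 9.81 m/s² × 6310 m = 1.486×10^8 Pa = 1466 atm
diorite: 2750 kg/m³ × 9.81 m/s² × 310 m = 8.363×10^6 Pa = 82.54 atm
peridotite: 3260 kg/m³ × 9.81 m/s² × 22950 m = 7.340×10^8 Pa = 7244 atm
upper-mantle rock: 3340 kg/m³ × 9.81 m/s² × 50470 m = 1.654×10^9 Pa = 16320 atm
Total = 1466 + 82.54 + 7244 + 16320 = 25113 atm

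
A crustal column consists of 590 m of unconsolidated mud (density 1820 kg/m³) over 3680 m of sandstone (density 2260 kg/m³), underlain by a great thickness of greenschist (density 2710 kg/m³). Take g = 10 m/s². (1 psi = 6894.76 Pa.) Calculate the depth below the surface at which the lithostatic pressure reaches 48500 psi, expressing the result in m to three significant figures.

Pressure at base of upper layers: 1820×10×590 + 2260×10×3680 = 9.391×10^7 Pa = 13620 psi
Remaining pressure to be supplied by greenschist: 3.344×10^8 − 9.391×10^7 = 2.405×10^8 Pa
Additional depth in greenschist = 2.405×10^8 Pa / (2710 kg/m³ × 10 m/s²) = 8874.2 m
Total depth = 4270 m + 8874.2 m = 13144 m

13100 m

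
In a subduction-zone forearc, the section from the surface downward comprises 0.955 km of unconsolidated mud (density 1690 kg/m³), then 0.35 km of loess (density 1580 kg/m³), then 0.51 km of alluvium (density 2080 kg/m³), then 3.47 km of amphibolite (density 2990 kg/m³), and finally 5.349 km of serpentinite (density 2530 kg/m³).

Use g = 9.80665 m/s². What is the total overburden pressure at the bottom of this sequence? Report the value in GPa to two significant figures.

unconsolidated mud: 1690 kg/m³ × 9.80665 m/s² × 955 m = 1.583×10^7 Pa = 0.01583 GPa
loess: 1580 kg/m³ × 9.80665 m/s² × 350 m = 5.423×10^6 Pa = 5.423×10^-3 GPa
alluvium: 2080 kg/m³ × 9.80665 m/s² × 510 m = 1.040×10^7 Pa = 0.01040 GPa
amphibolite: 2990 kg/m³ × 9.80665 m/s² × 3470 m = 1.017×10^8 Pa = 0.1017 GPa
serpentinite: 2530 kg/m³ × 9.80665 m/s² × 5349 m = 1.327×10^8 Pa = 0.1327 GPa
Total = 0.01583 + 5.423×10^-3 + 0.01040 + 0.1017 + 0.1327 = 0.26611 GPa

0.27 GPa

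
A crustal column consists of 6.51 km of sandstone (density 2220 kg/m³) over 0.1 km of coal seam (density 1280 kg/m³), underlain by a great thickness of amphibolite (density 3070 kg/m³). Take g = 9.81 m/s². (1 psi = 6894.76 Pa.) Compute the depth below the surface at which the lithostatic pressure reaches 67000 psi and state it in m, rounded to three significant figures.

Pressure at base of upper layers: 2220×9.81×6510 + 1280×9.81×100 = 1.430×10^8 Pa = 20745 psi
Remaining pressure to be supplied by amphibolite: 4.619×10^8 − 1.430×10^8 = 3.189×10^8 Pa
Additional depth in amphibolite = 3.189×10^8 Pa / (3070 kg/m³ × 9.81 m/s²) = 10589 m
Total depth = 6610 m + 10589 m = 17199 m

17200 m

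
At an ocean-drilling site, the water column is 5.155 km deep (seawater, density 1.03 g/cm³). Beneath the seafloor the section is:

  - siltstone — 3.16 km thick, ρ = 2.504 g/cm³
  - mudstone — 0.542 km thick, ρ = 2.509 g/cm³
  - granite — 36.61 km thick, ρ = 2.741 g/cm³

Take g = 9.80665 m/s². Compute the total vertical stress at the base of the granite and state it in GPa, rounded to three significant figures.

1.13 GPa

seawater: 1030 kg/m³ × 9.80665 m/s² × 5155 m = 5.207×10^7 Pa = 0.05207 GPa
siltstone: 2504 kg/m³ × 9.80665 m/s² × 3160 m = 7.760×10^7 Pa = 0.07760 GPa
mudstone: 2509 kg/m³ × 9.80665 m/s² × 542 m = 1.334×10^7 Pa = 0.01334 GPa
granite: 2741 kg/m³ × 9.80665 m/s² × 36610 m = 9.841×10^8 Pa = 0.9841 GPa
Total = 0.05207 + 0.07760 + 0.01334 + 0.9841 = 1.1271 GPa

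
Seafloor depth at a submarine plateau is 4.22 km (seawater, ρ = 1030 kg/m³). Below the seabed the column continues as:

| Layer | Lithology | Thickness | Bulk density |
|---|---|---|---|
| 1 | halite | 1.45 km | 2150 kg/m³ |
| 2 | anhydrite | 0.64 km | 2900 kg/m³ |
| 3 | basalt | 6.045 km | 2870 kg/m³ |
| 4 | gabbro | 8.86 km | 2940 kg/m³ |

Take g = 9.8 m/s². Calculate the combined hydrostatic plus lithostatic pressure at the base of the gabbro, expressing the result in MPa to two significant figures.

520 MPa

seawater: 1030 kg/m³ × 9.8 m/s² × 4220 m = 4.260×10^7 Pa = 42.60 MPa
halite: 2150 kg/m³ × 9.8 m/s² × 1450 m = 3.055×10^7 Pa = 30.55 MPa
anhydrite: 2900 kg/m³ × 9.8 m/s² × 640 m = 1.819×10^7 Pa = 18.19 MPa
basalt: 2870 kg/m³ × 9.8 m/s² × 6045 m = 1.700×10^8 Pa = 170.0 MPa
gabbro: 2940 kg/m³ × 9.8 m/s² × 8860 m = 2.553×10^8 Pa = 255.3 MPa
Total = 42.60 + 30.55 + 18.19 + 170.0 + 255.3 = 516.63 MPa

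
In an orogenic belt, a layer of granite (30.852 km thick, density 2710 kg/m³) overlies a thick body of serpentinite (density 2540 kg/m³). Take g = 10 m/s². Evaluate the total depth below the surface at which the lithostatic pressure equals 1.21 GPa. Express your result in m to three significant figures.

45600 m

Pressure at base of upper layers: 2710×10×30852 = 8.361×10^8 Pa = 0.8361 GPa
Remaining pressure to be supplied by serpentinite: 1.210×10^9 − 8.361×10^8 = 3.739×10^8 Pa
Additional depth in serpentinite = 3.739×10^8 Pa / (2540 kg/m³ × 10 m/s²) = 14721 m
Total depth = 30852 m + 14721 m = 45573 m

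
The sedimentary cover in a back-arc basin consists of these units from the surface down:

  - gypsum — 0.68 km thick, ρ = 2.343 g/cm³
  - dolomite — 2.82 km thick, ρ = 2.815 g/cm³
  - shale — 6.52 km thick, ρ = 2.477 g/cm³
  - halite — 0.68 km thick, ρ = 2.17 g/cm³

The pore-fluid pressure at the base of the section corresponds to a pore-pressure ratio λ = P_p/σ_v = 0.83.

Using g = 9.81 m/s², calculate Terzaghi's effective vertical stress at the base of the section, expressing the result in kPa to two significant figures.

45000 kPa

Overburden (lithostatic) stress σ_v:
gypsum: 2343 kg/m³ × 9.81 m/s² × 680 m = 1.563×10^7 Pa = 15.63 MPa
dolomite: 2815 kg/m³ × 9.81 m/s² × 2820 m = 7.787×10^7 Pa = 77.87 MPa
shale: 2477 kg/m³ × 9.81 m/s² × 6520 m = 1.584×10^8 Pa = 158.4 MPa
halite: 2170 kg/m³ × 9.81 m/s² × 680 m = 1.448×10^7 Pa = 14.48 MPa
Total = 15.63 + 77.87 + 158.4 + 14.48 = 266.41 MPa
Pore pressure P_p = λ·σ_v = 0.83 × 266.4 MPa = 221.1 MPa
Effective stress σ' = σ_v − P_p = 266.4 − 221.1 = 45.290 MPa = 45290 kPa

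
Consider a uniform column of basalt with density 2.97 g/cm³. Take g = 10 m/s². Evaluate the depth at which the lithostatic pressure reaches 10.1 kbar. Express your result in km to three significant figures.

34.0 km

h = P/(ρg) = 10.1 kbar / (2970 kg/m³ × 10 m/s²) = 1.010×10^9 Pa / 29700 Pa/m = 34007 m
= 34.007 km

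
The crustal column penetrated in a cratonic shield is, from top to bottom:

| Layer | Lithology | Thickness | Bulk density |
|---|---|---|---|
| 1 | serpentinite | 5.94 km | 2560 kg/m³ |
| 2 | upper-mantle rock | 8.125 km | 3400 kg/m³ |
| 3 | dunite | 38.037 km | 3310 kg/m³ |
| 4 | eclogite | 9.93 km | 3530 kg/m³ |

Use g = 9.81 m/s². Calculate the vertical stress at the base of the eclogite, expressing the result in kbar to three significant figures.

20.0 kbar

serpentinite: 2560 kg/m³ × 9.81 m/s² × 5940 m = 1.492×10^8 Pa = 1.492 kbar
upper-mantle rock: 3400 kg/m³ × 9.81 m/s² × 8125 m = 2.710×10^8 Pa = 2.710 kbar
dunite: 3310 kg/m³ × 9.81 m/s² × 38037 m = 1.235×10^9 Pa = 12.35 kbar
eclogite: 3530 kg/m³ × 9.81 m/s² × 9930 m = 3.439×10^8 Pa = 3.439 kbar
Total = 1.492 + 2.710 + 12.35 + 3.439 = 19.991 kbar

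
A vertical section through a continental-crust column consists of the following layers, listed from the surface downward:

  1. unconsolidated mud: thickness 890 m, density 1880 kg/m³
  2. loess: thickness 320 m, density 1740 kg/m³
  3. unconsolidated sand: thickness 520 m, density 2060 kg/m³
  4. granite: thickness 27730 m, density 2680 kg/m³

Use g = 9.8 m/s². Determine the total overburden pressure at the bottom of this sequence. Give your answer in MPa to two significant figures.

unconsolidated mud: 1880 kg/m³ × 9.8 m/s² × 890 m = 1.640×10^7 Pa = 16.40 MPa
loess: 1740 kg/m³ × 9.8 m/s² × 320 m = 5.457×10^6 Pa = 5.457 MPa
unconsolidated sand: 2060 kg/m³ × 9.8 m/s² × 520 m = 1.050×10^7 Pa = 10.50 MPa
granite: 2680 kg/m³ × 9.8 m/s² × 27730 m = 7.283×10^8 Pa = 728.3 MPa
Total = 16.40 + 5.457 + 10.50 + 728.3 = 760.65 MPa

760 MPa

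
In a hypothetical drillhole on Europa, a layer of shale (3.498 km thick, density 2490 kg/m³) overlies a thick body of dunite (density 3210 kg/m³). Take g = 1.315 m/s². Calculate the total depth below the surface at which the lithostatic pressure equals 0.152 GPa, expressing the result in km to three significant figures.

Pressure at base of upper layers: 2490×1.315×3498 = 1.145×10^7 Pa = 0.01145 GPa
Remaining pressure to be supplied by dunite: 1.520×10^8 − 1.145×10^7 = 1.405×10^8 Pa
Additional depth in dunite = 1.405×10^8 Pa / (3210 kg/m³ × 1.315 m/s²) = 33296 m
Total depth = 3498 m + 33296 m = 36794 m
= 36.794 km

36.8 km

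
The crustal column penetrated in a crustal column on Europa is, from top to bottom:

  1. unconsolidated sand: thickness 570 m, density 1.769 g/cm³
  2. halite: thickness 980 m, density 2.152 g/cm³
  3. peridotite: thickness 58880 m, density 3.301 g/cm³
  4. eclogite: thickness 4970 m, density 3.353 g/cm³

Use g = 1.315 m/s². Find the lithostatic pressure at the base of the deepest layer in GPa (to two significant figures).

unconsolidated sand: 1769 kg/m³ × 1.315 m/s² × 570 m = 1.326×10^6 Pa = 1.326×10^-3 GPa
halite: 2152 kg/m³ × 1.315 m/s² × 980 m = 2.773×10^6 Pa = 2.773×10^-3 GPa
peridotite: 3301 kg/m³ × 1.315 m/s² × 58880 m = 2.556×10^8 Pa = 0.2556 GPa
eclogite: 3353 kg/m³ × 1.315 m/s² × 4970 m = 2.191×10^7 Pa = 0.02191 GPa
Total = 1.326×10^-3 + 2.773×10^-3 + 0.2556 + 0.02191 = 0.28160 GPa

0.28 GPa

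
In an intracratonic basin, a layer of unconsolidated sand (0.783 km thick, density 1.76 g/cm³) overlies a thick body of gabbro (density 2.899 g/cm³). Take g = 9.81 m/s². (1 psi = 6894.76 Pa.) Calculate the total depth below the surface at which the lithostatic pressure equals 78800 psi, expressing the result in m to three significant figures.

19400 m

Pressure at base of upper layers: 1760×9.81×783 = 1.352×10^7 Pa = 1961 psi
Remaining pressure to be supplied by gabbro: 5.433×10^8 − 1.352×10^7 = 5.298×10^8 Pa
Additional depth in gabbro = 5.298×10^8 Pa / (2899 kg/m³ × 9.81 m/s²) = 18629 m
Total depth = 783 m + 18629 m = 19412 m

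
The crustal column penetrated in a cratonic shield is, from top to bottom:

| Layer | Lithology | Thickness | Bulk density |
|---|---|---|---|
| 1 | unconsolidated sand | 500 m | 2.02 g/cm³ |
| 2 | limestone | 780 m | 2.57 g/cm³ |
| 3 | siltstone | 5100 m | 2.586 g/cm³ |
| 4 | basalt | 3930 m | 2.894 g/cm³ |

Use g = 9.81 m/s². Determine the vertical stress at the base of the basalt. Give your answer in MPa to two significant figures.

unconsolidated sand: 2020 kg/m³ × 9.81 m/s² × 500 m = 9.908×10^6 Pa = 9.908 MPa
limestone: 2570 kg/m³ × 9.81 m/s² × 780 m = 1.967×10^7 Pa = 19.67 MPa
siltstone: 2586 kg/m³ × 9.81 m/s² × 5100 m = 1.294×10^8 Pa = 129.4 MPa
basalt: 2894 kg/m³ × 9.81 m/s² × 3930 m = 1.116×10^8 Pa = 111.6 MPa
Total = 9.908 + 19.67 + 129.4 + 111.6 = 270.53 MPa

270 MPa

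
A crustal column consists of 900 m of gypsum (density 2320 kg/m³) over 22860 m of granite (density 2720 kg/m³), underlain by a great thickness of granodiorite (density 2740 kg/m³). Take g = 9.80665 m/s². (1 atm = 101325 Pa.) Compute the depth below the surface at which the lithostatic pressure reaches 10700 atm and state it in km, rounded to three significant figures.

Pressure at base of upper layers: 2320×9.80665×900 + 2720×9.80665×22860 = 6.302×10^8 Pa = 6220 atm
Remaining pressure to be supplied by granodiorite: 1.084×10^9 − 6.302×10^8 = 4.539×10^8 Pa
Additional depth in granodiorite = 4.539×10^8 Pa / (2740 kg/m³ × 9.80665 m/s²) = 16893 m
Total depth = 23760 m + 16893 m = 40653 m
= 40.653 km

40.7 km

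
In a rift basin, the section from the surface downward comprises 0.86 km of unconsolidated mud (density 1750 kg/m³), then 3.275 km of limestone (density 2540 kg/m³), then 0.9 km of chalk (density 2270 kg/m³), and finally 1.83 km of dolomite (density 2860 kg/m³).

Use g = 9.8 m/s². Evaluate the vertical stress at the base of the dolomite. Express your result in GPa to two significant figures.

0.17 GPa

unconsolidated mud: 1750 kg/m³ × 9.8 m/s² × 860 m = 1.475×10^7 Pa = 0.01475 GPa
limestone: 2540 kg/m³ × 9.8 m/s² × 3275 m = 8.152×10^7 Pa = 0.08152 GPa
chalk: 2270 kg/m³ × 9.8 m/s² × 900 m = 2.002×10^7 Pa = 0.02002 GPa
dolomite: 2860 kg/m³ × 9.8 m/s² × 1830 m = 5.129×10^7 Pa = 0.05129 GPa
Total = 0.01475 + 0.08152 + 0.02002 + 0.05129 = 0.16758 GPa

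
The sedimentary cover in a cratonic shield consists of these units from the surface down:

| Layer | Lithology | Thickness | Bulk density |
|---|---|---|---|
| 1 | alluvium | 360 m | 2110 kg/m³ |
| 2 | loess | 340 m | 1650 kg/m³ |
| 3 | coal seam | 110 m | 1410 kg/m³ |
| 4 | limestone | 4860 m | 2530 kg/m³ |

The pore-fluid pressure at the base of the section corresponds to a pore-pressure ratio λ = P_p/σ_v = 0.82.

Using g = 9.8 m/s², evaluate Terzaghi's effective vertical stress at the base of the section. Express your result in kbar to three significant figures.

Overburden (lithostatic) stress σ_v:
alluvium: 2110 kg/m³ × 9.8 m/s² × 360 m = 7.444×10^6 Pa = 7.444 MPa
loess: 1650 kg/m³ × 9.8 m/s² × 340 m = 5.498×10^6 Pa = 5.498 MPa
coal seam: 1410 kg/m³ × 9.8 m/s² × 110 m = 1.520×10^6 Pa = 1.520 MPa
limestone: 2530 kg/m³ × 9.8 m/s² × 4860 m = 1.205×10^8 Pa = 120.5 MPa
Total = 7.444 + 5.498 + 1.520 + 120.5 = 134.96 MPa
Pore pressure P_p = λ·σ_v = 0.82 × 135.0 MPa = 110.7 MPa
Effective stress σ' = σ_v − P_p = 135.0 − 110.7 = 24.293 MPa = 0.24293 kbar

0.243 kbar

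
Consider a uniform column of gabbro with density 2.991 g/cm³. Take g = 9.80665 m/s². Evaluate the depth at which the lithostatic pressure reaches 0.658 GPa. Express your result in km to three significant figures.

h = P/(ρg) = 0.658 GPa / (2991 kg/m³ × 9.80665 m/s²) = 6.580×10^8 Pa / 29332 Pa/m = 22433 m
= 22.433 km

22.4 km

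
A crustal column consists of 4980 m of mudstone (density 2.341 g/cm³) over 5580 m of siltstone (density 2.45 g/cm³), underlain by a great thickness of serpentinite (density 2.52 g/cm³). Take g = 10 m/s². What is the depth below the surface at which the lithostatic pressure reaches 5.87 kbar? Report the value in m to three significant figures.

Pressure at base of upper layers: 2341×10×4980 + 2450×10×5580 = 2.533×10^8 Pa = 2.533 kbar
Remaining pressure to be supplied by serpentinite: 5.870×10^8 − 2.533×10^8 = 3.337×10^8 Pa
Additional depth in serpentinite = 3.337×10^8 Pa / (2520 kg/m³ × 10 m/s²) = 13242 m
Total depth = 10560 m + 13242 m = 23802 m

23800 m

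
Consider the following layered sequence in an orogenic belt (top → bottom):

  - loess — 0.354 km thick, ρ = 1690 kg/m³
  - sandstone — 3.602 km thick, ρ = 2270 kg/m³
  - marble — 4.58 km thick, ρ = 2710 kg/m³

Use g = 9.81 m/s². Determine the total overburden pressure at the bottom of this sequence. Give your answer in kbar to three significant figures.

loess: 1690 kg/m³ × 9.81 m/s² × 354 m = 5.869×10^6 Pa = 0.05869 kbar
sandstone: 2270 kg/m³ × 9.81 m/s² × 3602 m = 8.021×10^7 Pa = 0.8021 kbar
marble: 2710 kg/m³ × 9.81 m/s² × 4580 m = 1.218×10^8 Pa = 1.218 kbar
Total = 0.05869 + 0.8021 + 1.218 = 2.0784 kbar

2.08 kbar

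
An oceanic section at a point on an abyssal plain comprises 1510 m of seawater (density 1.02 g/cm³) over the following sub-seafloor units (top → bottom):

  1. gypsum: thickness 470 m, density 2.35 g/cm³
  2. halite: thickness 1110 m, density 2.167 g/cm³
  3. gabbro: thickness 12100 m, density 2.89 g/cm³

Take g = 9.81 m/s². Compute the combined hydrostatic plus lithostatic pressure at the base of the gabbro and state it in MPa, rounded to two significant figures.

seawater: 1020 kg/m³ × 9.81 m/s² × 1510 m = 1.511×10^7 Pa = 15.11 MPa
gypsum: 2350 kg/m³ × 9.81 m/s² × 470 m = 1.084×10^7 Pa = 10.84 MPa
halite: 2167 kg/m³ × 9.81 m/s² × 1110 m = 2.360×10^7 Pa = 23.60 MPa
gabbro: 2890 kg/m³ × 9.81 m/s² × 12100 m = 3.430×10^8 Pa = 343.0 MPa
Total = 15.11 + 10.84 + 23.60 + 343.0 = 392.59 MPa

390 MPa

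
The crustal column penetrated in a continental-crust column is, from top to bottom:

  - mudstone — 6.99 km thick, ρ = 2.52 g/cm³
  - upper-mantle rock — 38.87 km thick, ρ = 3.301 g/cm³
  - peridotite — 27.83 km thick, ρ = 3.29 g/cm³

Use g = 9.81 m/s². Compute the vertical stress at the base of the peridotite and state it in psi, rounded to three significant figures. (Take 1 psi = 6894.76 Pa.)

mudstone: 2520 kg/m³ × 9.81 m/s² × 6990 m = 1.728×10^8 Pa = 25063 psi
upper-mantle rock: 3301 kg/m³ × 9.81 m/s² × 38870 m = 1.259×10^9 Pa = 1.826×10^5 psi
peridotite: 3290 kg/m³ × 9.81 m/s² × 27830 m = 8.982×10^8 Pa = 1.303×10^5 psi
Total = 25063 + 1.826×10^5 + 1.303×10^5 = 3.3790×10^5 psi

338000 psi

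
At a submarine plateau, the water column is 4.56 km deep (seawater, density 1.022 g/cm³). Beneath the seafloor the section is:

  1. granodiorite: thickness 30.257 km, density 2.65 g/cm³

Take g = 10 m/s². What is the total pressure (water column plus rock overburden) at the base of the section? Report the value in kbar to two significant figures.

8.5 kbar

seawater: 1022 kg/m³ × 10 m/s² × 4560 m = 4.660×10^7 Pa = 0.4660 kbar
granodiorite: 2650 kg/m³ × 10 m/s² × 30257 m = 8.018×10^8 Pa = 8.018 kbar
Total = 0.4660 + 8.018 = 8.4841 kbar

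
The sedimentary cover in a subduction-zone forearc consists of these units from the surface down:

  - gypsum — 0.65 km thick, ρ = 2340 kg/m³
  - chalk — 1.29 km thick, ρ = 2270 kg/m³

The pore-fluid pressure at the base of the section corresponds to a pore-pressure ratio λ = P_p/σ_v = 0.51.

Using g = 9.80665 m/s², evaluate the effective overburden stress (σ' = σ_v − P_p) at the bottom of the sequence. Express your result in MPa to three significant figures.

21.4 MPa

Overburden (lithostatic) stress σ_v:
gypsum: 2340 kg/m³ × 9.80665 m/s² × 650 m = 1.492×10^7 Pa = 14.92 MPa
chalk: 2270 kg/m³ × 9.80665 m/s² × 1290 m = 2.872×10^7 Pa = 28.72 MPa
Total = 14.92 + 28.72 = 43.633 MPa
Pore pressure P_p = λ·σ_v = 0.51 × 43.63 MPa = 22.25 MPa
Effective stress σ' = σ_v − P_p = 43.63 − 22.25 = 21.380 MPa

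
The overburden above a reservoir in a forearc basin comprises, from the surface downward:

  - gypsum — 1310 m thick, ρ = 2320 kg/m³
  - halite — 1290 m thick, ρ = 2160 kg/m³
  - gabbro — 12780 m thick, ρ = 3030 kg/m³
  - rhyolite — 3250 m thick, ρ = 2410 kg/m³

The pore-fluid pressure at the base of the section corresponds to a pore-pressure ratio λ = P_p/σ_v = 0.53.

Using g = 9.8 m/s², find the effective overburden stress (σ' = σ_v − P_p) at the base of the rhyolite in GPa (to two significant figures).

Overburden (lithostatic) stress σ_v:
gypsum: 2320 kg/m³ × 9.8 m/s² × 1310 m = 2.978×10^7 Pa = 29.78 MPa
halite: 2160 kg/m³ × 9.8 m/s² × 1290 m = 2.731×10^7 Pa = 27.31 MPa
gabbro: 3030 kg/m³ × 9.8 m/s² × 12780 m = 3.795×10^8 Pa = 379.5 MPa
rhyolite: 2410 kg/m³ × 9.8 m/s² × 3250 m = 7.676×10^7 Pa = 76.76 MPa
Total = 29.78 + 27.31 + 379.5 + 76.76 = 513.34 MPa
Pore pressure P_p = λ·σ_v = 0.53 × 513.3 MPa = 272.1 MPa
Effective stress σ' = σ_v − P_p = 513.3 − 272.1 = 241.27 MPa = 0.24127 GPa

0.24 GPa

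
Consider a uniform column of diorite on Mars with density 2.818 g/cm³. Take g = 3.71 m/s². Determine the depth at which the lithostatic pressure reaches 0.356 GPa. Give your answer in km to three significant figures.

34.1 km

h = P/(ρg) = 0.356 GPa / (2818 kg/m³ × 3.71 m/s²) = 3.560×10^8 Pa / 10455 Pa/m = 34051 m
= 34.051 km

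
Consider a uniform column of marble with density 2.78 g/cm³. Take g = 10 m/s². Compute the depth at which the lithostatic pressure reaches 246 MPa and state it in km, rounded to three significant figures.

h = P/(ρg) = 246 MPa / (2780 kg/m³ × 10 m/s²) = 2.460×10^8 Pa / 27800 Pa/m = 8848.9 m
= 8.8489 km

8.85 km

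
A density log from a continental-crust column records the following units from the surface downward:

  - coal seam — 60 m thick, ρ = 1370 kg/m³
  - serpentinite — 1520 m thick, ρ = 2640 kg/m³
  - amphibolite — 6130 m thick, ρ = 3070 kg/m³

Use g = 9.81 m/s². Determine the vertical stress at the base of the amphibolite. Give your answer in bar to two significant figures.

coal seam: 1370 kg/m³ × 9.81 m/s² × 60 m = 8.064×10^5 Pa = 8.064 bar
serpentinite: 2640 kg/m³ × 9.81 m/s² × 1520 m = 3.937×10^7 Pa = 393.7 bar
amphibolite: 3070 kg/m³ × 9.81 m/s² × 6130 m = 1.846×10^8 Pa = 1846 bar
Total = 8.064 + 393.7 + 1846 = 2247.9 bar

2200 bar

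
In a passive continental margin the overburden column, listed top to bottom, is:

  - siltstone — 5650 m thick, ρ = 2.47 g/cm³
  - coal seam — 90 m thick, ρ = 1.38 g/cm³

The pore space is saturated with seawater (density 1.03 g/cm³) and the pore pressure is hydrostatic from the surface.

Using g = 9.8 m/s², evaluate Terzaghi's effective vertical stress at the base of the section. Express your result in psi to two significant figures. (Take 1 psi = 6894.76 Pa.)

Overburden (lithostatic) stress σ_v:
siltstone: 2470 kg/m³ × 9.8 m/s² × 5650 m = 1.368×10^8 Pa = 136.8 MPa
coal seam: 1380 kg/m³ × 9.8 m/s² × 90 m = 1.217×10^6 Pa = 1.217 MPa
Total = 136.8 + 1.217 = 137.98 MPa
Pore pressure P_p = 1030 kg/m³ × 9.8 m/s² × 5740 m = 5.794×10^7 Pa = 57.94 MPa
Effective stress σ' = σ_v − P_p = 138.0 − 57.94 = 80.041 MPa = 11609 psi

12000 psi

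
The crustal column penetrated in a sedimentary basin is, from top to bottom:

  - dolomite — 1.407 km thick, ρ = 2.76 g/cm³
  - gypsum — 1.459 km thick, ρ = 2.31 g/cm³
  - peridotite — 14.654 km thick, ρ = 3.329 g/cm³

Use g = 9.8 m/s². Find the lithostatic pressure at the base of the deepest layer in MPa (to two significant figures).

550 MPa

dolomite: 2760 kg/m³ × 9.8 m/s² × 1407 m = 3.806×10^7 Pa = 38.06 MPa
gypsum: 2310 kg/m³ × 9.8 m/s² × 1459 m = 3.303×10^7 Pa = 33.03 MPa
peridotite: 3329 kg/m³ × 9.8 m/s² × 14654 m = 4.781×10^8 Pa = 478.1 MPa
Total = 38.06 + 33.03 + 478.1 = 549.16 MPa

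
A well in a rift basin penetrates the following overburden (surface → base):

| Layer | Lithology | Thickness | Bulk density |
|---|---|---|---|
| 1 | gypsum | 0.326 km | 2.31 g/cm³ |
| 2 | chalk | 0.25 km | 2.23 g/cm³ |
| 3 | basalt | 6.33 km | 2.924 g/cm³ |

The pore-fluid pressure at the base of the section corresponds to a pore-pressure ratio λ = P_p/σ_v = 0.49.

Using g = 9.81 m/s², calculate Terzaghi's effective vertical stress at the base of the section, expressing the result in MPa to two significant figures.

99 MPa

Overburden (lithostatic) stress σ_v:
gypsum: 2310 kg/m³ × 9.81 m/s² × 326 m = 7.388×10^6 Pa = 7.388 MPa
chalk: 2230 kg/m³ × 9.81 m/s² × 250 m = 5.469×10^6 Pa = 5.469 MPa
basalt: 2924 kg/m³ × 9.81 m/s² × 6330 m = 1.816×10^8 Pa = 181.6 MPa
Total = 7.388 + 5.469 + 181.6 = 194.43 MPa
Pore pressure P_p = λ·σ_v = 0.49 × 194.4 MPa = 95.27 MPa
Effective stress σ' = σ_v − P_p = 194.4 − 95.27 = 99.159 MPa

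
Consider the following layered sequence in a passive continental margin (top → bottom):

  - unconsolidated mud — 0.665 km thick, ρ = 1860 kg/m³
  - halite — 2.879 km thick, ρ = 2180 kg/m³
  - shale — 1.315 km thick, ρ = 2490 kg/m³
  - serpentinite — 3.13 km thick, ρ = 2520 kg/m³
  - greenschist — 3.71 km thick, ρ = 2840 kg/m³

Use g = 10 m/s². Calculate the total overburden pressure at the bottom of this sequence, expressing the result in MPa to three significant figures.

unconsolidated mud: 1860 kg/m³ × 10 m/s² × 665 m = 1.237×10^7 Pa = 12.37 MPa
halite: 2180 kg/m³ × 10 m/s² × 2879 m = 6.276×10^7 Pa = 62.76 MPa
shale: 2490 kg/m³ × 10 m/s² × 1315 m = 3.274×10^7 Pa = 32.74 MPa
serpentinite: 2520 kg/m³ × 10 m/s² × 3130 m = 7.888×10^7 Pa = 78.88 MPa
greenschist: 2840 kg/m³ × 10 m/s² × 3710 m = 1.054×10^8 Pa = 105.4 MPa
Total = 12.37 + 62.76 + 32.74 + 78.88 + 105.4 = 292.11 MPa

292 MPa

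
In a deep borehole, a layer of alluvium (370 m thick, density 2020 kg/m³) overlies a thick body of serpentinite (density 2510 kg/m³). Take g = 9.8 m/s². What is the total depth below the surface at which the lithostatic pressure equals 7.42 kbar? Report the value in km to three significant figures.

30.2 km

Pressure at base of upper layers: 2020×9.8×370 = 7.325×10^6 Pa = 0.07325 kbar
Remaining pressure to be supplied by serpentinite: 7.420×10^8 − 7.325×10^6 = 7.347×10^8 Pa
Additional depth in serpentinite = 7.347×10^8 Pa / (2510 kg/m³ × 9.8 m/s²) = 29867 m
Total depth = 370 m + 29867 m = 30237 m
= 30.237 km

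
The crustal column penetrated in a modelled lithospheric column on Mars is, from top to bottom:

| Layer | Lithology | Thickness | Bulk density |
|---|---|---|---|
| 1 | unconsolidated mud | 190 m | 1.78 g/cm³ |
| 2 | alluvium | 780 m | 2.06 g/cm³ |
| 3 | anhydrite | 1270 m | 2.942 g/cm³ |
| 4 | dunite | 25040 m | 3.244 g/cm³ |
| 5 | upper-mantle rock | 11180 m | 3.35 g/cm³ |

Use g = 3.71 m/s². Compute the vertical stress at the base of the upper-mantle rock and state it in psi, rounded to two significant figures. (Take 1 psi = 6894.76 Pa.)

67000 psi

unconsolidated mud: 1780 kg/m³ × 3.71 m/s² × 190 m = 1.255×10^6 Pa = 182.0 psi
alluvium: 2060 kg/m³ × 3.71 m/s² × 780 m = 5.961×10^6 Pa = 864.6 psi
anhydrite: 2942 kg/m³ × 3.71 m/s² × 1270 m = 1.386×10^7 Pa = 2010 psi
dunite: 3244 kg/m³ × 3.71 m/s² × 25040 m = 3.014×10^8 Pa = 43709 psi
upper-mantle rock: 3350 kg/m³ × 3.71 m/s² × 11180 m = 1.390×10^8 Pa = 20153 psi
Total = 182.0 + 864.6 + 2010 + 43709 + 20153 = 66919 psi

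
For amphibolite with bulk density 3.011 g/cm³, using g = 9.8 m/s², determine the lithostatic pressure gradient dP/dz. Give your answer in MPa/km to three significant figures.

dP/dz = ρg = 3011 kg/m³ × 9.8 m/s² = 29508 Pa/m
= 29508 Pa/m × (1 MPa/km / 1000.0 Pa/m) = 29.508 MPa/km

29.5 MPa/km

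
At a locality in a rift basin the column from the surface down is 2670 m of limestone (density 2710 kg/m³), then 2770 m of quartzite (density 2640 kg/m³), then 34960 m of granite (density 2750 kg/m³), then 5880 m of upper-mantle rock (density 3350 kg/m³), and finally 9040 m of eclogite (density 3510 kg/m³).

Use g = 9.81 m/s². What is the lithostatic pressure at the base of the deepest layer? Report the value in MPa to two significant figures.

1600 MPa

limestone: 2710 kg/m³ × 9.81 m/s² × 2670 m = 7.098×10^7 Pa = 70.98 MPa
quartzite: 2640 kg/m³ × 9.81 m/s² × 2770 m = 7.174×10^7 Pa = 71.74 MPa
granite: 2750 kg/m³ × 9.81 m/s² × 34960 m = 9.431×10^8 Pa = 943.1 MPa
upper-mantle rock: 3350 kg/m³ × 9.81 m/s² × 5880 m = 1.932×10^8 Pa = 193.2 MPa
eclogite: 3510 kg/m³ × 9.81 m/s² × 9040 m = 3.113×10^8 Pa = 311.3 MPa
Total = 70.98 + 71.74 + 943.1 + 193.2 + 311.3 = 1590.4 MPa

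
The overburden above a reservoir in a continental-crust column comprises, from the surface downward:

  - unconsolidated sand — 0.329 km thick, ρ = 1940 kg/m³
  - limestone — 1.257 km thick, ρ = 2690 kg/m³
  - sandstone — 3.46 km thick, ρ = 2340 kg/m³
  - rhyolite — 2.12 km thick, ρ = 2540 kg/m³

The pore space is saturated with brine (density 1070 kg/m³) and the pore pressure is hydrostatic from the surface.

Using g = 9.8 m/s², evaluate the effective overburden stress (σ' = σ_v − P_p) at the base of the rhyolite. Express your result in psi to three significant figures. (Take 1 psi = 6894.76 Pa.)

14000 psi

Overburden (lithostatic) stress σ_v:
unconsolidated sand: 1940 kg/m³ × 9.8 m/s² × 329 m = 6.255×10^6 Pa = 6.255 MPa
limestone: 2690 kg/m³ × 9.8 m/s² × 1257 m = 3.314×10^7 Pa = 33.14 MPa
sandstone: 2340 kg/m³ × 9.8 m/s² × 3460 m = 7.934×10^7 Pa = 79.34 MPa
rhyolite: 2540 kg/m³ × 9.8 m/s² × 2120 m = 5.277×10^7 Pa = 52.77 MPa
Total = 6.255 + 33.14 + 79.34 + 52.77 = 171.51 MPa
Pore pressure P_p = 1070 kg/m³ × 9.8 m/s² × 7166 m = 7.514×10^7 Pa = 75.14 MPa
Effective stress σ' = σ_v − P_p = 171.5 − 75.14 = 96.365 MPa = 13977 psi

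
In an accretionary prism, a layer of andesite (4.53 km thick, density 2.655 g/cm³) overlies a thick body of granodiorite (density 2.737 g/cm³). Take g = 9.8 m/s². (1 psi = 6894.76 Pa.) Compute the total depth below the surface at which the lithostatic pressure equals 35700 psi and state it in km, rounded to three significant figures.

9.31 km

Pressure at base of upper layers: 2655×9.8×4530 = 1.179×10^8 Pa = 17095 psi
Remaining pressure to be supplied by granodiorite: 2.461×10^8 − 1.179×10^8 = 1.283×10^8 Pa
Additional depth in granodiorite = 1.283×10^8 Pa / (2737 kg/m³ × 9.8 m/s²) = 4782.4 m
Total depth = 4530 m + 4782.4 m = 9312.4 m
= 9.3124 km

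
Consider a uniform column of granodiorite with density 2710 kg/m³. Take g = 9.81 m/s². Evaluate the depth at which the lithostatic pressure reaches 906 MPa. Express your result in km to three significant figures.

34.1 km

h = P/(ρg) = 906 MPa / (2710 kg/m³ × 9.81 m/s²) = 9.060×10^8 Pa / 26585 Pa/m = 34079 m
= 34.079 km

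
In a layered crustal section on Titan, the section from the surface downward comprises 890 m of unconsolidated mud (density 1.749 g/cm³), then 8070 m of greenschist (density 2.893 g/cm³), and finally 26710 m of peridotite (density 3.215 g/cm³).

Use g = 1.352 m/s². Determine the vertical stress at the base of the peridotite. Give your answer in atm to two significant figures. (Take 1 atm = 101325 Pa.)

unconsolidated mud: 1749 kg/m³ × 1.352 m/s² × 890 m = 2.105×10^6 Pa = 20.77 atm
greenschist: 2893 kg/m³ × 1.352 m/s² × 8070 m = 3.156×10^7 Pa = 311.5 atm
peridotite: 3215 kg/m³ × 1.352 m/s² × 26710 m = 1.161×10^8 Pa = 1146 atm
Total = 20.77 + 311.5 + 1146 = 1478.1 atm

1500 atm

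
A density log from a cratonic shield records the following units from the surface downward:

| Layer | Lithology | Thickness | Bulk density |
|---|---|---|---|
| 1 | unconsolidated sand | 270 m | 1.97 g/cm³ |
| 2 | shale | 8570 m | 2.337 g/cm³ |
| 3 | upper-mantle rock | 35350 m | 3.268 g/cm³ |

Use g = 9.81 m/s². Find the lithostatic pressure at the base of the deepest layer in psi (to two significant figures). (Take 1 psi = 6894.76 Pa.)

190000 psi

unconsolidated sand: 1970 kg/m³ × 9.81 m/s² × 270 m = 5.218×10^6 Pa = 756.8 psi
shale: 2337 kg/m³ × 9.81 m/s² × 8570 m = 1.965×10^8 Pa = 28496 psi
upper-mantle rock: 3268 kg/m³ × 9.81 m/s² × 35350 m = 1.133×10^9 Pa = 1.644×10^5 psi
Total = 756.8 + 28496 + 1.644×10^5 = 1.9362×10^5 psi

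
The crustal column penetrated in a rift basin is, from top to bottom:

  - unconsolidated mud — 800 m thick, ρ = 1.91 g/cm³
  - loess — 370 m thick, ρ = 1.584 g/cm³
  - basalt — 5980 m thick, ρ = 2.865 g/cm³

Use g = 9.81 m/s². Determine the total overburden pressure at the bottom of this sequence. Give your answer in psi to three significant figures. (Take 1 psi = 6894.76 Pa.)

27400 psi

unconsolidated mud: 1910 kg/m³ × 9.81 m/s² × 800 m = 1.499×10^7 Pa = 2174 psi
loess: 1584 kg/m³ × 9.81 m/s² × 370 m = 5.749×10^6 Pa = 833.9 psi
basalt: 2865 kg/m³ × 9.81 m/s² × 5980 m = 1.681×10^8 Pa = 24377 psi
Total = 2174 + 833.9 + 24377 = 27385 psi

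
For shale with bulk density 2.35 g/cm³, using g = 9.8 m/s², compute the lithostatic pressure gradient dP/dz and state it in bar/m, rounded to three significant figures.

dP/dz = ρg = 2350 kg/m³ × 9.8 m/s² = 23030 Pa/m
= 23030 Pa/m × (1 bar/m / 1.0000×10^5 Pa/m) = 0.23030 bar/m

0.230 bar/m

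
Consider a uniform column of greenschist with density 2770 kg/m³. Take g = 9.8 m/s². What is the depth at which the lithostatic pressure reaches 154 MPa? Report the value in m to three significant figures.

5670 m

h = P/(ρg) = 154 MPa / (2770 kg/m³ × 9.8 m/s²) = 1.540×10^8 Pa / 27146 Pa/m = 5673.0 m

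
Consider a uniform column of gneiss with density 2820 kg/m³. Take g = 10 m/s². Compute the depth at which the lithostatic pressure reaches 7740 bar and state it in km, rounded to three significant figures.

h = P/(ρg) = 7740 bar / (2820 kg/m³ × 10 m/s²) = 7.740×10^8 Pa / 28200 Pa/m = 27447 m
= 27.447 km

27.4 km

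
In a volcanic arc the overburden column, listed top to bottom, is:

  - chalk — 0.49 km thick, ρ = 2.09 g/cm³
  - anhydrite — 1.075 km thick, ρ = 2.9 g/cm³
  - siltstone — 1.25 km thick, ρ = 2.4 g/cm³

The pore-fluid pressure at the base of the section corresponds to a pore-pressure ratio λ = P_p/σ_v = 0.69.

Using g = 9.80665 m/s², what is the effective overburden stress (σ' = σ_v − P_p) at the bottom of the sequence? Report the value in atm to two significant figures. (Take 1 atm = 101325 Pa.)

210 atm

Overburden (lithostatic) stress σ_v:
chalk: 2090 kg/m³ × 9.80665 m/s² × 490 m = 1.004×10^7 Pa = 10.04 MPa
anhydrite: 2900 kg/m³ × 9.80665 m/s² × 1075 m = 3.057×10^7 Pa = 30.57 MPa
siltstone: 2400 kg/m³ × 9.80665 m/s² × 1250 m = 2.942×10^7 Pa = 29.42 MPa
Total = 10.04 + 30.57 + 29.42 = 70.035 MPa
Pore pressure P_p = λ·σ_v = 0.69 × 70.04 MPa = 48.32 MPa
Effective stress σ' = σ_v − P_p = 70.04 − 48.32 = 21.711 MPa = 214.27 atm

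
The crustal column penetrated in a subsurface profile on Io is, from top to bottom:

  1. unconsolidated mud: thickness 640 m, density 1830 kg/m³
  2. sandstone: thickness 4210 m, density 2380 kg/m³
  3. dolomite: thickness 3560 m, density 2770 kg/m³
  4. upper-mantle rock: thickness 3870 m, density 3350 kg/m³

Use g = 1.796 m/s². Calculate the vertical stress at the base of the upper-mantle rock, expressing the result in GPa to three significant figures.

0.0611 GPa

unconsolidated mud: 1830 kg/m³ × 1.796 m/s² × 640 m = 2.103×10^6 Pa = 2.103×10^-3 GPa
sandstone: 2380 kg/m³ × 1.796 m/s² × 4210 m = 1.800×10^7 Pa = 0.01800 GPa
dolomite: 2770 kg/m³ × 1.796 m/s² × 3560 m = 1.771×10^7 Pa = 0.01771 GPa
upper-mantle rock: 3350 kg/m³ × 1.796 m/s² × 3870 m = 2.328×10^7 Pa = 0.02328 GPa
Total = 2.103×10^-3 + 0.01800 + 0.01771 + 0.02328 = 0.061094 GPa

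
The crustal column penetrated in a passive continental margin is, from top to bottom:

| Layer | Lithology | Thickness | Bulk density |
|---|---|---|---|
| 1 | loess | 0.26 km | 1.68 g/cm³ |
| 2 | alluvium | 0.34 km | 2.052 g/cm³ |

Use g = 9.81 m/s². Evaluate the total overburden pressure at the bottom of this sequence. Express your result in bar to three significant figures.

loess: 1680 kg/m³ × 9.81 m/s² × 260 m = 4.285×10^6 Pa = 42.85 bar
alluvium: 2052 kg/m³ × 9.81 m/s² × 340 m = 6.844×10^6 Pa = 68.44 bar
Total = 42.85 + 68.44 = 111.29 bar

111 bar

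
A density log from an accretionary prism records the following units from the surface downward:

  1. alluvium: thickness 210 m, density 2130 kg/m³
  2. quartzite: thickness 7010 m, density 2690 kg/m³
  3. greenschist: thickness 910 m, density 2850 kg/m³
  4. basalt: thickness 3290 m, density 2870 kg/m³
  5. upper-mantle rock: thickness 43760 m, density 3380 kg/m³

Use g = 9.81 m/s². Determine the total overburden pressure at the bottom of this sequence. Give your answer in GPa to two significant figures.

1.8 GPa

alluvium: 2130 kg/m³ × 9.81 m/s² × 210 m = 4.388×10^6 Pa = 4.388×10^-3 GPa
quartzite: 2690 kg/m³ × 9.81 m/s² × 7010 m = 1.850×10^8 Pa = 0.1850 GPa
greenschist: 2850 kg/m³ × 9.81 m/s² × 910 m = 2.544×10^7 Pa = 0.02544 GPa
basalt: 2870 kg/m³ × 9.81 m/s² × 3290 m = 9.263×10^7 Pa = 0.09263 GPa
upper-mantle rock: 3380 kg/m³ × 9.81 m/s² × 43760 m = 1.451×10^9 Pa = 1.451 GPa
Total = 4.388×10^-3 + 0.1850 + 0.02544 + 0.09263 + 1.451 = 1.7584 GPa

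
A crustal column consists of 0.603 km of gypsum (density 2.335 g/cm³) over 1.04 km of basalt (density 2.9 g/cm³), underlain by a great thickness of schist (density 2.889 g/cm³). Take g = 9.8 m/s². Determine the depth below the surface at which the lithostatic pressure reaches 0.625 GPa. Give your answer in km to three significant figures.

Pressure at base of upper layers: 2335×9.8×603 + 2900×9.8×1040 = 4.336×10^7 Pa = 0.04336 GPa
Remaining pressure to be supplied by schist: 6.250×10^8 − 4.336×10^7 = 5.816×10^8 Pa
Additional depth in schist = 5.816×10^8 Pa / (2889 kg/m³ × 9.8 m/s²) = 20544 m
Total depth = 1643 m + 20544 m = 22187 m
= 22.187 km

22.2 km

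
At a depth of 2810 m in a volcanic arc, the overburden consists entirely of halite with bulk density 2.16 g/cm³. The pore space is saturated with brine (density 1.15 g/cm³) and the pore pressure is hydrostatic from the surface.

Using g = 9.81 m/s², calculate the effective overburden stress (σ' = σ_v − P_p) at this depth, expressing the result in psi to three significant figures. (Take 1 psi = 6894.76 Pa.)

Overburden (lithostatic) stress σ_v:
halite: 2160 kg/m³ × 9.81 m/s² × 2810 m = 5.954×10^7 Pa = 59.54 MPa
Pore pressure P_p = 1150 kg/m³ × 9.81 m/s² × 2810 m = 3.170×10^7 Pa = 31.70 MPa
Effective stress σ' = σ_v − P_p = 59.54 − 31.70 = 27.842 MPa = 4038.1 psi

4040 psi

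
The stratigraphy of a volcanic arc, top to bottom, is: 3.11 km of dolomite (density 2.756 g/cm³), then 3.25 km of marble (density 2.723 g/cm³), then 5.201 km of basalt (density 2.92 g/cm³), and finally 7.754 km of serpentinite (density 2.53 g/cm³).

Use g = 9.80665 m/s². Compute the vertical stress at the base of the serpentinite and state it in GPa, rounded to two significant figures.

0.51 GPa

dolomite: 2756 kg/m³ × 9.80665 m/s² × 3110 m = 8.405×10^7 Pa = 0.08405 GPa
marble: 2723 kg/m³ × 9.80665 m/s² × 3250 m = 8.679×10^7 Pa = 0.08679 GPa
basalt: 2920 kg/m³ × 9.80665 m/s² × 5201 m = 1.489×10^8 Pa = 0.1489 GPa
serpentinite: 2530 kg/m³ × 9.80665 m/s² × 7754 m = 1.924×10^8 Pa = 0.1924 GPa
Total = 0.08405 + 0.08679 + 0.1489 + 0.1924 = 0.51216 GPa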